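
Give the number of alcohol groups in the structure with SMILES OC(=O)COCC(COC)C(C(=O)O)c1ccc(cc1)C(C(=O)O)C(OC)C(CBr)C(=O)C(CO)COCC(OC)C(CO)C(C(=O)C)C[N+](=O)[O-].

2

–COOH: carbonyl C bonded to –OH and C → carboxylic acid (the –OH is not a separate alcohol).
C–O–C with sp³ carbons on both sides and no adjacent C=O → ether.
pendant –CH2OCH3: C–O–C linkage → ether.
pendant –COOH: carbonyl C bonded to C and –OH → carboxylic acid.
para-disubstituted benzene ring → arene.
pendant –COOH: carbonyl C bonded to C and –OH → carboxylic acid.
pendant –OCH3: C–O–C with sp³ C, no adjacent C=O → ether.
pendant –CH2X: halogen on sp³ carbon → alkyl halide.
–C(=O)– with carbon on both sides → ketone.
pendant –CH2OH on an sp³ backbone C → alcohol.
C–O–C with sp³ carbons on both sides and no adjacent C=O → ether.
pendant –OCH3: C–O–C with sp³ C, no adjacent C=O → ether.
pendant –CH2OH on an sp³ backbone C → alcohol.
pendant –COCH3: carbonyl C bonded to two carbons → ketone.
–NO2 on carbon → nitro group.
Alcohol appears at: CH(CH2OH), CH(CH2OH) → 2.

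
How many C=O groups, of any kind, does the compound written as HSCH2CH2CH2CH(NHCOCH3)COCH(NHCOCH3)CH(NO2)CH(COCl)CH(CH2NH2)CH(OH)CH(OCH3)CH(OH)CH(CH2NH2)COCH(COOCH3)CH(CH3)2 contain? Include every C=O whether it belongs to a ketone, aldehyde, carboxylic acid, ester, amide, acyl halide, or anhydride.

6

CH(NHCOCH3): amide, 1 C=O (running total 1).
CO: ketone, 1 C=O (running total 2).
CH(NHCOCH3): amide, 1 C=O (running total 3).
CH(COCl): acyl halide, 1 C=O (running total 4).
CO: ketone, 1 C=O (running total 5).
CH(COOCH3): ester, 1 C=O (running total 6).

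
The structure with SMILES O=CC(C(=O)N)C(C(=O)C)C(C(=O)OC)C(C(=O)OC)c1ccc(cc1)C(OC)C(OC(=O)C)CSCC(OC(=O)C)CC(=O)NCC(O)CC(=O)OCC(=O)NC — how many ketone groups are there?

Working along the chain:
  OHC: terminal –CHO: carbonyl C bonded to H and C → aldehyde.
  CH(CONH2): pendant –CONH2: carbonyl C bonded to C and N → amide.
  CH(COCH3): pendant –COCH3: carbonyl C bonded to two carbons → ketone.
  CH(COOCH3): pendant –COOCH3: carbonyl C bonded to C and –OCH3 → ester.
  CH(COOCH3): pendant –COOCH3: carbonyl C bonded to C and –OCH3 → ester.
  C6H4: para-disubstituted benzene ring → arene.
  CH(OCH3): pendant –OCH3: C–O–C with sp³ C, no adjacent C=O → ether.
  CH(OCOCH3): pendant –OC(=O)CH3: an acyloxy group → ester.
  CH2SCH2: C–S–C linkage → sulfide (thioether).
  CH(OCOCH3): pendant –OC(=O)CH3: an acyloxy group → ester.
  CH2CONHCH2: –C(=O)–N– linkage → amide (the N is not an amine).
  CH(OH): –OH on an sp³ carbon → alcohol (secondary).
  CH2COOCH2: –C(=O)–O–C with C on the carbonyl side → ester.
  CONHCH3: –C(=O)NHCH3: carbonyl C bonded to C and to N → amide (the N is not an amine).
Ketone appears at: CH(COCH3) → 1.

1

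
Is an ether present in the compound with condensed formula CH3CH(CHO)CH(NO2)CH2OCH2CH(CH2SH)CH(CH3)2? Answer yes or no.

Working along the chain:
  CH(CHO): pendant –CHO: carbonyl C bonded to C and H → aldehyde.
  CH(NO2): –NO2 on an sp³ carbon → nitro (the N=O is not a carbonyl).
  CH2OCH2: C–O–C with sp³ carbons on both sides and no adjacent C=O → ether.
  CH(CH2SH): pendant –CH2SH → thiol.
The CH2OCH2 segment supplies the ether: C–O–C with sp³ carbons on both sides and no adjacent C=O → ether.

yes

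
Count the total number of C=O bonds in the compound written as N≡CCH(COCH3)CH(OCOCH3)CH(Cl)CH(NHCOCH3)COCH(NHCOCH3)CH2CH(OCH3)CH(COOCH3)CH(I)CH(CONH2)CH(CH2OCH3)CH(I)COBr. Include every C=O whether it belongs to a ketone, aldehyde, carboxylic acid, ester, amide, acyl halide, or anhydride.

CH(COCH3): ketone, 1 C=O (running total 1).
CH(OCOCH3): ester, 1 C=O (running total 2).
CH(NHCOCH3): amide, 1 C=O (running total 3).
CO: ketone, 1 C=O (running total 4).
CH(NHCOCH3): amide, 1 C=O (running total 5).
CH(COOCH3): ester, 1 C=O (running total 6).
CH(CONH2): amide, 1 C=O (running total 7).
COBr: acyl halide, 1 C=O (running total 8).

8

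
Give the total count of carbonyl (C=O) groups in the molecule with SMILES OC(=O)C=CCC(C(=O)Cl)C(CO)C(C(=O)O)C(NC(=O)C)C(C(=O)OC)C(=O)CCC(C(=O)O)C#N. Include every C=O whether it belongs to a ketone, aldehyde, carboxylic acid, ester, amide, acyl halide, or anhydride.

HOOC: carboxylic acid, 1 C=O (running total 1).
CH(COCl): acyl halide, 1 C=O (running total 2).
CH(COOH): carboxylic acid, 1 C=O (running total 3).
CH(NHCOCH3): amide, 1 C=O (running total 4).
CH(COOCH3): ester, 1 C=O (running total 5).
CO: ketone, 1 C=O (running total 6).
CH(COOH): carboxylic acid, 1 C=O (running total 7).

7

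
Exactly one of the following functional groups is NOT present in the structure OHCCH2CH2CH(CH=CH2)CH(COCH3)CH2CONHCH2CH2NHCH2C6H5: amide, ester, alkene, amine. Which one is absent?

amide: present (CH2CONHCH2 — –C(=O)–N– linkage → amide (the N is not an amine)).
amine: present (CH2NHCH2 — C–N–C with sp³ carbons and no adjacent C=O → amine (secondary)).
alkene: present (CH(CH=CH2) — pendant –CH=CH2: C=C double bond → alkene).
ester: no segment matches this pattern.

ester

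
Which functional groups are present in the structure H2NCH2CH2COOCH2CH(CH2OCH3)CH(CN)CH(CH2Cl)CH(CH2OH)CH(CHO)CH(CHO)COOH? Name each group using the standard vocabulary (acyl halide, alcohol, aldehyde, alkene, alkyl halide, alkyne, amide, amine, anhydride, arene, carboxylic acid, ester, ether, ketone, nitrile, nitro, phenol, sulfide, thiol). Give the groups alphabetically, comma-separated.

Working along the chain:
  H2NCH2: –NH2 on an sp³ carbon with no adjacent C=O → amine.
  CH2COOCH2: –C(=O)–O–C with C on the carbonyl side → ester.
  CH(CH2OCH3): pendant –CH2OCH3: C–O–C linkage → ether.
  CH(CN): pendant –C≡N: nitrile.
  CH(CH2Cl): pendant –CH2X: halogen on sp³ carbon → alkyl halide.
  CH(CH2OH): pendant –CH2OH on an sp³ backbone C → alcohol.
  CH(CHO): pendant –CHO: carbonyl C bonded to C and H → aldehyde.
  CH(CHO): pendant –CHO: carbonyl C bonded to C and H → aldehyde.
  COOH: –COOH: carbonyl C bonded to –OH and C → carboxylic acid (the –OH is not a separate alcohol).

alcohol, aldehyde, alkyl halide, amine, carboxylic acid, ester, ether, nitrile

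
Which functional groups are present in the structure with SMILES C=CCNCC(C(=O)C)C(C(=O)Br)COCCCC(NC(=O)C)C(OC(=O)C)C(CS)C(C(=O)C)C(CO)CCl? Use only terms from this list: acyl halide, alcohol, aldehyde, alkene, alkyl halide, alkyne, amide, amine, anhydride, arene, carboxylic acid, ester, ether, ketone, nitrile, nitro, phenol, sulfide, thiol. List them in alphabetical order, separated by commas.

acyl halide, alcohol, alkene, alkyl halide, amide, amine, ester, ether, ketone, thiol

Taking each segment in turn:
  CH2=CH: C=C double bond → alkene.
  CH2NHCH2: C–N–C with sp³ carbons and no adjacent C=O → amine (secondary).
  CH(COCH3): pendant –COCH3: carbonyl C bonded to two carbons → ketone.
  CH(COBr): pendant –C(=O)X: carbonyl C bonded to C and halogen → acyl halide.
  CH2OCH2: C–O–C with sp³ carbons on both sides and no adjacent C=O → ether.
  CH(NHCOCH3): pendant –NHC(=O)CH3: N bonded to a carbonyl → amide (not amine).
  CH(OCOCH3): pendant –OC(=O)CH3: an acyloxy group → ester.
  CH(CH2SH): pendant –CH2SH → thiol.
  CH(COCH3): pendant –COCH3: carbonyl C bonded to two carbons → ketone.
  CH(CH2OH): pendant –CH2OH on an sp³ backbone C → alcohol.
  CH2Cl: halogen on an sp³ carbon → alkyl halide.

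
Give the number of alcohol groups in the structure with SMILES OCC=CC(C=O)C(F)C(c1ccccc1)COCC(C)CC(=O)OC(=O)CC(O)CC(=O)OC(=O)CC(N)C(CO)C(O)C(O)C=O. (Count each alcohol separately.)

HO– on an sp³ carbon → alcohol.
C=C double bond → alkene.
pendant –CHO: carbonyl C bonded to C and H → aldehyde.
halogen on an sp³ carbon → alkyl halide.
pendant –C6H5: benzene ring → arene.
C–O–C with sp³ carbons on both sides and no adjacent C=O → ether.
two acyl groups sharing one oxygen, –C(=O)–O–C(=O)– → anhydride.
–OH on an sp³ carbon → alcohol (secondary).
two acyl groups sharing one oxygen, –C(=O)–O–C(=O)– → anhydride.
–NH2 on an sp³ carbon with no adjacent C=O → amine.
pendant –CH2OH on an sp³ backbone C → alcohol.
–OH on an sp³ carbon → alcohol (secondary).
–OH on an sp³ carbon → alcohol (secondary).
terminal –CHO: carbonyl C bonded to H and C → aldehyde.
Alcohol appears at: HOCH2, CH(OH), CH(CH2OH), CH(OH), CH(OH) → 5.

5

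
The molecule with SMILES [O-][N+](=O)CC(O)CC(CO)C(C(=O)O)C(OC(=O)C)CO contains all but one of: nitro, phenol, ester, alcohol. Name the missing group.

alcohol: present (CH(OH) — –OH on an sp³ carbon → alcohol (secondary)).
nitro: present (O2NCH2 — –NO2 on carbon → nitro group).
ester: present (CH(OCOCH3) — pendant –OC(=O)CH3: an acyloxy group → ester).
phenol: absent. In each of CH(OH), CH(CH2OH) and CH2OH, the –OH is on an sp³ carbon, not on an aromatic ring, so it is an alcohol.

phenol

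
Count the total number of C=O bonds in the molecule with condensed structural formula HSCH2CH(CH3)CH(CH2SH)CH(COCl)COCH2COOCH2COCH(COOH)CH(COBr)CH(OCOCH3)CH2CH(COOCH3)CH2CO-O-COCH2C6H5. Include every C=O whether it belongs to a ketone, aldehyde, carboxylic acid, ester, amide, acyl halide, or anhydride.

10

CH(COCl): acyl halide, 1 C=O (running total 1).
CO: ketone, 1 C=O (running total 2).
CH2COOCH2: ester, 1 C=O (running total 3).
CO: ketone, 1 C=O (running total 4).
CH(COOH): carboxylic acid, 1 C=O (running total 5).
CH(COBr): acyl halide, 1 C=O (running total 6).
CH(OCOCH3): ester, 1 C=O (running total 7).
CH(COOCH3): ester, 1 C=O (running total 8).
CH2CO-O-COCH2: anhydride, 2 C=O (running total 10).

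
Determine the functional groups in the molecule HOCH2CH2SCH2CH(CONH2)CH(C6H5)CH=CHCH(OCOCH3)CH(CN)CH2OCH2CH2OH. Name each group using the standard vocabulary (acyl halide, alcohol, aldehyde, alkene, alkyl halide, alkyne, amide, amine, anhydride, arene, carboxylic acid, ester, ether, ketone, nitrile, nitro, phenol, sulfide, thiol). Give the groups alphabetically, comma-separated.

alcohol, alkene, amide, arene, ester, ether, nitrile, sulfide

HO– on an sp³ carbon → alcohol.
C–S–C linkage → sulfide (thioether).
pendant –CONH2: carbonyl C bonded to C and N → amide.
pendant –C6H5: benzene ring → arene.
C=C double bond → alkene.
pendant –OC(=O)CH3: an acyloxy group → ester.
pendant –C≡N: nitrile.
C–O–C with sp³ carbons on both sides and no adjacent C=O → ether.
–OH on an sp³ carbon → alcohol.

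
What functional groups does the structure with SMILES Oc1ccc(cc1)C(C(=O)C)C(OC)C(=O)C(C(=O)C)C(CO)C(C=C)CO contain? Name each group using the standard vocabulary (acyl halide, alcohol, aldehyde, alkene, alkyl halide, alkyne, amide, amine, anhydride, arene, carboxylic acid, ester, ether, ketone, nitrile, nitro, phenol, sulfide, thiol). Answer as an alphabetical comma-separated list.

alcohol, alkene, arene, ether, ketone, phenol

Working along the chain:
  HOC6H4: –OH attached directly to an aromatic ring → phenol (not alcohol); the ring itself is an arene.
  CH(COCH3): pendant –COCH3: carbonyl C bonded to two carbons → ketone.
  CH(OCH3): pendant –OCH3: C–O–C with sp³ C, no adjacent C=O → ether.
  CO: –C(=O)– with carbon on both sides → ketone.
  CH(COCH3): pendant –COCH3: carbonyl C bonded to two carbons → ketone.
  CH(CH2OH): pendant –CH2OH on an sp³ backbone C → alcohol.
  CH(CH=CH2): pendant –CH=CH2: C=C double bond → alkene.
  CH2OH: –OH on an sp³ carbon → alcohol.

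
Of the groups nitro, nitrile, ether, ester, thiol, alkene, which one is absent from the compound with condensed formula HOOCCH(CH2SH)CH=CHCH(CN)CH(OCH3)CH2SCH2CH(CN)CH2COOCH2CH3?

nitrile: present (CH(CN) — pendant –C≡N: nitrile).
thiol: present (CH(CH2SH) — pendant –CH2SH → thiol).
ether: present (CH(OCH3) — pendant –OCH3: C–O–C with sp³ C, no adjacent C=O → ether).
ester: present (COOCH2CH3 — –C(=O)OCH2CH3: carbonyl C bonded to C and to –OEt → ester).
alkene: present (CH=CH — C=C double bond → alkene).
nitro: no segment matches this pattern.

nitro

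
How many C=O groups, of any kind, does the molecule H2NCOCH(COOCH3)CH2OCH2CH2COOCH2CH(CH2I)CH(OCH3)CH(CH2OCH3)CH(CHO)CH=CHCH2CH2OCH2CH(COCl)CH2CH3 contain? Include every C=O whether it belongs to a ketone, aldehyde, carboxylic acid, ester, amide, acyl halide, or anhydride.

H2NCO: amide, 1 C=O (running total 1).
CH(COOCH3): ester, 1 C=O (running total 2).
CH2COOCH2: ester, 1 C=O (running total 3).
CH(CHO): aldehyde, 1 C=O (running total 4).
CH(COCl): acyl halide, 1 C=O (running total 5).

5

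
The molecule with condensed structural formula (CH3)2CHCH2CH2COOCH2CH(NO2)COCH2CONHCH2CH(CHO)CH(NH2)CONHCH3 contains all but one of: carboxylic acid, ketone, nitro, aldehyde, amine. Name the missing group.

aldehyde: present (CH(CHO) — pendant –CHO: carbonyl C bonded to C and H → aldehyde).
nitro: present (CH(NO2) — –NO2 on an sp³ carbon → nitro (the N=O is not a carbonyl)).
ketone: present (CO — –C(=O)– with carbon on both sides → ketone).
amine: present (CH(NH2) — –NH2 on an sp³ carbon with no adjacent C=O → amine).
carboxylic acid: absent. In CH2COOCH2, the acyl oxygen is bonded to carbon (–O–C), not to H, so this is an ester. In each of CH2CONHCH2 and CONHCH3, the carbonyl is bonded to nitrogen, not to –OH; that is an amide.

carboxylic acid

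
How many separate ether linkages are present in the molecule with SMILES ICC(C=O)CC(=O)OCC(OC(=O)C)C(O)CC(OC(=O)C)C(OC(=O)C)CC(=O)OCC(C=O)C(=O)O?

0

Working along the chain:
  ICH2: halogen on an sp³ carbon → alkyl halide.
  CH(CHO): pendant –CHO: carbonyl C bonded to C and H → aldehyde.
  CH2COOCH2: –C(=O)–O–C with C on the carbonyl side → ester.
  CH(OCOCH3): pendant –OC(=O)CH3: an acyloxy group → ester.
  CH(OH): –OH on an sp³ carbon → alcohol (secondary).
  CH(OCOCH3): pendant –OC(=O)CH3: an acyloxy group → ester.
  CH(OCOCH3): pendant –OC(=O)CH3: an acyloxy group → ester.
  CH2COOCH2: –C(=O)–O–C with C on the carbonyl side → ester.
  CH(CHO): pendant –CHO: carbonyl C bonded to C and H → aldehyde.
  COOH: –COOH: carbonyl C bonded to –OH and C → carboxylic acid (the –OH is not a separate alcohol).
No segment is a ether: CH2COOCH2 is ester, not ether; CH(OCOCH3) is ester, not ether; CH(OH) is alcohol, not ether. → 0.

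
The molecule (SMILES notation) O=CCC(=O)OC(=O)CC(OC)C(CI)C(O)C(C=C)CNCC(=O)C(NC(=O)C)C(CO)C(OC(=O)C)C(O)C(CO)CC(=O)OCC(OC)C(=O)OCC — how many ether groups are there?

2

terminal –CHO: carbonyl C bonded to H and C → aldehyde.
two acyl groups sharing one oxygen, –C(=O)–O–C(=O)– → anhydride.
pendant –OCH3: C–O–C with sp³ C, no adjacent C=O → ether.
pendant –CH2X: halogen on sp³ carbon → alkyl halide.
–OH on an sp³ carbon → alcohol (secondary).
pendant –CH=CH2: C=C double bond → alkene.
C–N–C with sp³ carbons and no adjacent C=O → amine (secondary).
–C(=O)– with carbon on both sides → ketone.
pendant –NHC(=O)CH3: N bonded to a carbonyl → amide (not amine).
pendant –CH2OH on an sp³ backbone C → alcohol.
pendant –OC(=O)CH3: an acyloxy group → ester.
–OH on an sp³ carbon → alcohol (secondary).
pendant –CH2OH on an sp³ backbone C → alcohol.
–C(=O)–O–C with C on the carbonyl side → ester.
pendant –OCH3: C–O–C with sp³ C, no adjacent C=O → ether.
–C(=O)OCH2CH3: carbonyl C bonded to C and to –OEt → ester.
Ether appears at: CH(OCH3), CH(OCH3) → 2.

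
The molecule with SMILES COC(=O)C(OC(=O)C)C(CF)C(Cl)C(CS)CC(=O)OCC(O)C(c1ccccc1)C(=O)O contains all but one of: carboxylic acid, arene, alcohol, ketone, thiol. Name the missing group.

alcohol: present (CH(OH) — –OH on an sp³ carbon → alcohol (secondary)).
carboxylic acid: present (COOH — –COOH: carbonyl C bonded to –OH and C → carboxylic acid (the –OH is not a separate alcohol)).
arene: present (CH(C6H5) — pendant –C6H5: benzene ring → arene).
thiol: present (CH(CH2SH) — pendant –CH2SH → thiol).
ketone: absent. In each of CH3OOC, CH(OCOCH3) and CH2COOCH2, the C=O is bonded to an –O–C group, which defines an ester, not a ketone. In COOH, the C=O bears an –OH, making it a carboxylic acid rather than a ketone.

ketone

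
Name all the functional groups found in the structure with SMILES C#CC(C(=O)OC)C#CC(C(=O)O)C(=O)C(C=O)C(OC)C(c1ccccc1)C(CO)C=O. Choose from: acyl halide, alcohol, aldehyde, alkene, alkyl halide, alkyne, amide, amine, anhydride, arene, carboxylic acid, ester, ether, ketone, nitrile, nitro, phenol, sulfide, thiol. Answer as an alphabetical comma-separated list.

alcohol, aldehyde, alkyne, arene, carboxylic acid, ester, ether, ketone

Taking each segment in turn:
  HC≡C: C≡C triple bond → alkyne.
  CH(COOCH3): pendant –COOCH3: carbonyl C bonded to C and –OCH3 → ester.
  C≡C: C≡C triple bond → alkyne.
  CH(COOH): pendant –COOH: carbonyl C bonded to C and –OH → carboxylic acid.
  CO: –C(=O)– with carbon on both sides → ketone.
  CH(CHO): pendant –CHO: carbonyl C bonded to C and H → aldehyde.
  CH(OCH3): pendant –OCH3: C–O–C with sp³ C, no adjacent C=O → ether.
  CH(C6H5): pendant –C6H5: benzene ring → arene.
  CH(CH2OH): pendant –CH2OH on an sp³ backbone C → alcohol.
  CHO: terminal –CHO: carbonyl C bonded to H and C → aldehyde.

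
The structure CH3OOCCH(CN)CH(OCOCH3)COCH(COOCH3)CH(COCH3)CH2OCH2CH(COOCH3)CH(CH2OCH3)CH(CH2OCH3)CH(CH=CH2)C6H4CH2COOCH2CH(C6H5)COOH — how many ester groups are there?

5

CH3O–C(=O)–: carbonyl C bonded to C and to –OCH3 → ester (not ketone + ether).
pendant –C≡N: nitrile.
pendant –OC(=O)CH3: an acyloxy group → ester.
–C(=O)– with carbon on both sides → ketone.
pendant –COOCH3: carbonyl C bonded to C and –OCH3 → ester.
pendant –COCH3: carbonyl C bonded to two carbons → ketone.
C–O–C with sp³ carbons on both sides and no adjacent C=O → ether.
pendant –COOCH3: carbonyl C bonded to C and –OCH3 → ester.
pendant –CH2OCH3: C–O–C linkage → ether.
pendant –CH2OCH3: C–O–C linkage → ether.
pendant –CH=CH2: C=C double bond → alkene.
para-disubstituted benzene ring → arene.
–C(=O)–O–C with C on the carbonyl side → ester.
pendant –C6H5: benzene ring → arene.
–COOH: carbonyl C bonded to –OH and C → carboxylic acid (the –OH is not a separate alcohol).
Ester appears at: CH3OOC, CH(OCOCH3), CH(COOCH3), CH(COOCH3), CH2COOCH2 → 5.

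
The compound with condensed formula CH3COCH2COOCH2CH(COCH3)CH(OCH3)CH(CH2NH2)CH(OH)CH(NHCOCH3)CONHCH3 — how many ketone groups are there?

2

Reading the structure from left to right:
  CO: –C(=O)– with carbon on both sides → ketone.
  CH2COOCH2: –C(=O)–O–C with C on the carbonyl side → ester.
  CH(COCH3): pendant –COCH3: carbonyl C bonded to two carbons → ketone.
  CH(OCH3): pendant –OCH3: C–O–C with sp³ C, no adjacent C=O → ether.
  CH(CH2NH2): pendant –CH2NH2: N on sp³ C, no adjacent C=O → amine.
  CH(OH): –OH on an sp³ carbon → alcohol (secondary).
  CH(NHCOCH3): pendant –NHC(=O)CH3: N bonded to a carbonyl → amide (not amine).
  CONHCH3: –C(=O)NHCH3: carbonyl C bonded to C and to N → amide (the N is not an amine).
Ketone appears at: CO, CH(COCH3) → 2.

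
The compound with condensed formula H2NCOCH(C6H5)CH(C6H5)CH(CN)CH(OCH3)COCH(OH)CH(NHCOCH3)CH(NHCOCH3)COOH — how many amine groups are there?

Working along the chain:
  H2NCO: –C(=O)NH2: carbonyl C bonded to C and to N → amide (the N is not a separate amine).
  CH(C6H5): pendant –C6H5: benzene ring → arene.
  CH(C6H5): pendant –C6H5: benzene ring → arene.
  CH(CN): pendant –C≡N: nitrile.
  CH(OCH3): pendant –OCH3: C–O–C with sp³ C, no adjacent C=O → ether.
  CO: –C(=O)– with carbon on both sides → ketone.
  CH(OH): –OH on an sp³ carbon → alcohol (secondary).
  CH(NHCOCH3): pendant –NHC(=O)CH3: N bonded to a carbonyl → amide (not amine).
  CH(NHCOCH3): pendant –NHC(=O)CH3: N bonded to a carbonyl → amide (not amine).
  COOH: –COOH: carbonyl C bonded to –OH and C → carboxylic acid (the –OH is not a separate alcohol).
No segment is a amine: H2NCO is amide, not amine; CH(CN) is nitrile, not amine; CH(NHCOCH3) is amide, not amine. → 0.

0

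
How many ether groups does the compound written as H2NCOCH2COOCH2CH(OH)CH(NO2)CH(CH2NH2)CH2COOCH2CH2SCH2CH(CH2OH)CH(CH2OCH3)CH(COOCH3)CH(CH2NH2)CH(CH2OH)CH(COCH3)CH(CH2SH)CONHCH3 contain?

Working along the chain:
  H2NCO: –C(=O)NH2: carbonyl C bonded to C and to N → amide (the N is not a separate amine).
  CH2COOCH2: –C(=O)–O–C with C on the carbonyl side → ester.
  CH(OH): –OH on an sp³ carbon → alcohol (secondary).
  CH(NO2): –NO2 on an sp³ carbon → nitro (the N=O is not a carbonyl).
  CH(CH2NH2): pendant –CH2NH2: N on sp³ C, no adjacent C=O → amine.
  CH2COOCH2: –C(=O)–O–C with C on the carbonyl side → ester.
  CH2SCH2: C–S–C linkage → sulfide (thioether).
  CH(CH2OH): pendant –CH2OH on an sp³ backbone C → alcohol.
  CH(CH2OCH3): pendant –CH2OCH3: C–O–C linkage → ether.
  CH(COOCH3): pendant –COOCH3: carbonyl C bonded to C and –OCH3 → ester.
  CH(CH2NH2): pendant –CH2NH2: N on sp³ C, no adjacent C=O → amine.
  CH(CH2OH): pendant –CH2OH on an sp³ backbone C → alcohol.
  CH(COCH3): pendant –COCH3: carbonyl C bonded to two carbons → ketone.
  CH(CH2SH): pendant –CH2SH → thiol.
  CONHCH3: –C(=O)NHCH3: carbonyl C bonded to C and to N → amide (the N is not an amine).
Ether appears at: CH(CH2OCH3) → 1.

1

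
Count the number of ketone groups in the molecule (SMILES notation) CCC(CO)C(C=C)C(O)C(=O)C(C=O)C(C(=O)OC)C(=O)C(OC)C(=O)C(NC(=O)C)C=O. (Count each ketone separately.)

Taking each segment in turn:
  CH(CH2OH): pendant –CH2OH on an sp³ backbone C → alcohol.
  CH(CH=CH2): pendant –CH=CH2: C=C double bond → alkene.
  CH(OH): –OH on an sp³ carbon → alcohol (secondary).
  CO: –C(=O)– with carbon on both sides → ketone.
  CH(CHO): pendant –CHO: carbonyl C bonded to C and H → aldehyde.
  CH(COOCH3): pendant –COOCH3: carbonyl C bonded to C and –OCH3 → ester.
  CO: –C(=O)– with carbon on both sides → ketone.
  CH(OCH3): pendant –OCH3: C–O–C with sp³ C, no adjacent C=O → ether.
  CO: –C(=O)– with carbon on both sides → ketone.
  CH(NHCOCH3): pendant –NHC(=O)CH3: N bonded to a carbonyl → amide (not amine).
  CHO: terminal –CHO: carbonyl C bonded to H and C → aldehyde.
Ketone appears at: CO, CO, CO → 3.

3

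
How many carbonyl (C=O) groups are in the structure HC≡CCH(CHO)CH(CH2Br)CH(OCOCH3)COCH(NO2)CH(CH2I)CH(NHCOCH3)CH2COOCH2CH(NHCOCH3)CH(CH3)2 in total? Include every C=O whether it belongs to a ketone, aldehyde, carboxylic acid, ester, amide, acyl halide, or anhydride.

CH(CHO): aldehyde, 1 C=O (running total 1).
CH(OCOCH3): ester, 1 C=O (running total 2).
CO: ketone, 1 C=O (running total 3).
CH(NHCOCH3): amide, 1 C=O (running total 4).
CH2COOCH2: ester, 1 C=O (running total 5).
CH(NHCOCH3): amide, 1 C=O (running total 6).

6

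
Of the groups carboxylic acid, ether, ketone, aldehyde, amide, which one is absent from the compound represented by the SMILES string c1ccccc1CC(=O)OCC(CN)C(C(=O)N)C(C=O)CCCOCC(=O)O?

ketone

carboxylic acid: present (COOH — –COOH: carbonyl C bonded to –OH and C → carboxylic acid (the –OH is not a separate alcohol)).
aldehyde: present (CH(CHO) — pendant –CHO: carbonyl C bonded to C and H → aldehyde).
ether: present (CH2OCH2 — C–O–C with sp³ carbons on both sides and no adjacent C=O → ether).
amide: present (CH(CONH2) — pendant –CONH2: carbonyl C bonded to C and N → amide).
ketone: absent. In CH2COOCH2, the C=O is bonded to an –O–C group, which defines an ester, not a ketone. In CH(CONH2), the C=O is bonded to nitrogen, which defines an amide, not a ketone. In COOH, the C=O bears an –OH, making it a carboxylic acid rather than a ketone. In CH(CHO), the carbonyl carbon carries an H, so it is an aldehyde, not a ketone.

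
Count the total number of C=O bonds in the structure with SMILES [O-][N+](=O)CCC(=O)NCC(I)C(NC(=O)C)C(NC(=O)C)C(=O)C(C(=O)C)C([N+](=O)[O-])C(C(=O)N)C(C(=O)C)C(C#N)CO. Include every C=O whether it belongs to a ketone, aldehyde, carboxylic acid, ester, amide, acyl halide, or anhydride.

7

CH2CONHCH2: amide, 1 C=O (running total 1).
CH(NHCOCH3): amide, 1 C=O (running total 2).
CH(NHCOCH3): amide, 1 C=O (running total 3).
CO: ketone, 1 C=O (running total 4).
CH(COCH3): ketone, 1 C=O (running total 5).
CH(CONH2): amide, 1 C=O (running total 6).
CH(COCH3): ketone, 1 C=O (running total 7).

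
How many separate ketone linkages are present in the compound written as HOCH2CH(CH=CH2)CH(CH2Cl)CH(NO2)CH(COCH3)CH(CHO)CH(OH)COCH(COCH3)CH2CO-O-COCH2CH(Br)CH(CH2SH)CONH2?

Working along the chain:
  HOCH2: HO– on an sp³ carbon → alcohol.
  CH(CH=CH2): pendant –CH=CH2: C=C double bond → alkene.
  CH(CH2Cl): pendant –CH2X: halogen on sp³ carbon → alkyl halide.
  CH(NO2): –NO2 on an sp³ carbon → nitro (the N=O is not a carbonyl).
  CH(COCH3): pendant –COCH3: carbonyl C bonded to two carbons → ketone.
  CH(CHO): pendant –CHO: carbonyl C bonded to C and H → aldehyde.
  CH(OH): –OH on an sp³ carbon → alcohol (secondary).
  CO: –C(=O)– with carbon on both sides → ketone.
  CH(COCH3): pendant –COCH3: carbonyl C bonded to two carbons → ketone.
  CH2CO-O-COCH2: two acyl groups sharing one oxygen, –C(=O)–O–C(=O)– → anhydride.
  CH(Br): halogen on an sp³ carbon → alkyl halide.
  CH(CH2SH): pendant –CH2SH → thiol.
  CONH2: –C(=O)NH2: carbonyl C bonded to C and to N → amide (the N is not a separate amine).
Ketone appears at: CH(COCH3), CO, CH(COCH3) → 3.

3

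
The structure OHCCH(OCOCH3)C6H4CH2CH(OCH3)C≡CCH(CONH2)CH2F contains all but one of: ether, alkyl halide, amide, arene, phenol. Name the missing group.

phenol

ether: present (CH(OCH3) — pendant –OCH3: C–O–C with sp³ C, no adjacent C=O → ether).
arene: present (C6H4 — para-disubstituted benzene ring → arene).
amide: present (CH(CONH2) — pendant –CONH2: carbonyl C bonded to C and N → amide).
alkyl halide: present (CH2F — halogen on an sp³ carbon → alkyl halide).
phenol: no segment matches this pattern.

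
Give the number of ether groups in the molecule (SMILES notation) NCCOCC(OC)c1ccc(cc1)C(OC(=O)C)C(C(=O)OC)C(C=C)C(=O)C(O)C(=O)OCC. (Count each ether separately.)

–NH2 on an sp³ carbon with no adjacent C=O → amine.
C–O–C with sp³ carbons on both sides and no adjacent C=O → ether.
pendant –OCH3: C–O–C with sp³ C, no adjacent C=O → ether.
para-disubstituted benzene ring → arene.
pendant –OC(=O)CH3: an acyloxy group → ester.
pendant –COOCH3: carbonyl C bonded to C and –OCH3 → ester.
pendant –CH=CH2: C=C double bond → alkene.
–C(=O)– with carbon on both sides → ketone.
–OH on an sp³ carbon → alcohol (secondary).
–C(=O)OCH2CH3: carbonyl C bonded to C and to –OEt → ester.
Ether appears at: CH2OCH2, CH(OCH3) → 2.

2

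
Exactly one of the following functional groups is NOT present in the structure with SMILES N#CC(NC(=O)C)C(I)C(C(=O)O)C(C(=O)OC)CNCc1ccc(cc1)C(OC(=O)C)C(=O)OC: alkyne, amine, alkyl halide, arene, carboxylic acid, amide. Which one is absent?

alkyne

amide: present (CH(NHCOCH3) — pendant –NHC(=O)CH3: N bonded to a carbonyl → amide (not amine)).
arene: present (C6H4 — para-disubstituted benzene ring → arene).
alkyl halide: present (CH(I) — halogen on an sp³ carbon → alkyl halide).
carboxylic acid: present (CH(COOH) — pendant –COOH: carbonyl C bonded to C and –OH → carboxylic acid).
amine: present (CH2NHCH2 — C–N–C with sp³ carbons and no adjacent C=O → amine (secondary)).
alkyne: absent. In N≡C, the triple bond is C≡N, not C≡C, so it is a nitrile.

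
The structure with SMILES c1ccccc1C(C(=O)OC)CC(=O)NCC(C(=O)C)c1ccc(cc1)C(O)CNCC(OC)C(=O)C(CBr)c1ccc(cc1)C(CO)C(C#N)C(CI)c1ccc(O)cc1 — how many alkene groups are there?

Reading the structure from left to right:
  C6H5: C6H5– phenyl ring → arene.
  CH(COOCH3): pendant –COOCH3: carbonyl C bonded to C and –OCH3 → ester.
  CH2CONHCH2: –C(=O)–N– linkage → amide (the N is not an amine).
  CH(COCH3): pendant –COCH3: carbonyl C bonded to two carbons → ketone.
  C6H4: para-disubstituted benzene ring → arene.
  CH(OH): –OH on an sp³ carbon → alcohol (secondary).
  CH2NHCH2: C–N–C with sp³ carbons and no adjacent C=O → amine (secondary).
  CH(OCH3): pendant –OCH3: C–O–C with sp³ C, no adjacent C=O → ether.
  CO: –C(=O)– with carbon on both sides → ketone.
  CH(CH2Br): pendant –CH2X: halogen on sp³ carbon → alkyl halide.
  C6H4: para-disubstituted benzene ring → arene.
  CH(CH2OH): pendant –CH2OH on an sp³ backbone C → alcohol.
  CH(CN): pendant –C≡N: nitrile.
  CH(CH2I): pendant –CH2X: halogen on sp³ carbon → alkyl halide.
  C6H4OH: –OH attached directly to an aromatic ring → phenol (not alcohol); the ring itself is an arene.
No segment is a alkene: C6H5 is arene, not alkene; C6H4 is arene, not alkene; C6H4 is arene, not alkene. → 0.

0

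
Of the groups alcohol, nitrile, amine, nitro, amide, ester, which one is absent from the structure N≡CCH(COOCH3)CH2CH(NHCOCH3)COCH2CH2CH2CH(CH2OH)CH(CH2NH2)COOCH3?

nitro

ester: present (CH(COOCH3) — pendant –COOCH3: carbonyl C bonded to C and –OCH3 → ester).
alcohol: present (CH(CH2OH) — pendant –CH2OH on an sp³ backbone C → alcohol).
nitrile: present (N≡C — N≡C–: carbon triple-bonded to nitrogen → nitrile).
amine: present (CH(CH2NH2) — pendant –CH2NH2: N on sp³ C, no adjacent C=O → amine).
amide: present (CH(NHCOCH3) — pendant –NHC(=O)CH3: N bonded to a carbonyl → amide (not amine)).
nitro: no segment matches this pattern.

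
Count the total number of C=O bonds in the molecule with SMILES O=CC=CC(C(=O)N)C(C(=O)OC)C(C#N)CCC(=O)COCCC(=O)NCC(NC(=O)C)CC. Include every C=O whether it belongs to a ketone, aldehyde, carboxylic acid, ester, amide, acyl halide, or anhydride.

6

OHC: aldehyde, 1 C=O (running total 1).
CH(CONH2): amide, 1 C=O (running total 2).
CH(COOCH3): ester, 1 C=O (running total 3).
CO: ketone, 1 C=O (running total 4).
CH2CONHCH2: amide, 1 C=O (running total 5).
CH(NHCOCH3): amide, 1 C=O (running total 6).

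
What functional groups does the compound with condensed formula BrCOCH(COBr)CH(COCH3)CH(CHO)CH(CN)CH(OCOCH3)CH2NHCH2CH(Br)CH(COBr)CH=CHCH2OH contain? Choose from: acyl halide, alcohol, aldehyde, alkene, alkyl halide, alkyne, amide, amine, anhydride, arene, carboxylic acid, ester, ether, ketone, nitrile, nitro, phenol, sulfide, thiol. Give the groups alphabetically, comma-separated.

Working along the chain:
  BrCO: –C(=O)Br: carbonyl C bonded to C and to a halogen → acyl halide (not alkyl halide).
  CH(COBr): pendant –C(=O)X: carbonyl C bonded to C and halogen → acyl halide.
  CH(COCH3): pendant –COCH3: carbonyl C bonded to two carbons → ketone.
  CH(CHO): pendant –CHO: carbonyl C bonded to C and H → aldehyde.
  CH(CN): pendant –C≡N: nitrile.
  CH(OCOCH3): pendant –OC(=O)CH3: an acyloxy group → ester.
  CH2NHCH2: C–N–C with sp³ carbons and no adjacent C=O → amine (secondary).
  CH(Br): halogen on an sp³ carbon → alkyl halide.
  CH(COBr): pendant –C(=O)X: carbonyl C bonded to C and halogen → acyl halide.
  CH=CH: C=C double bond → alkene.
  CH2OH: –OH on an sp³ carbon → alcohol.

acyl halide, alcohol, aldehyde, alkene, alkyl halide, amine, ester, ketone, nitrile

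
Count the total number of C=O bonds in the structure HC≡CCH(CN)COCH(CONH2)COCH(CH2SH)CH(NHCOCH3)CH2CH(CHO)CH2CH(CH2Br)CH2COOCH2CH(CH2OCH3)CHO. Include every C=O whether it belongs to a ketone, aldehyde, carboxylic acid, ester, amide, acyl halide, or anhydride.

CO: ketone, 1 C=O (running total 1).
CH(CONH2): amide, 1 C=O (running total 2).
CO: ketone, 1 C=O (running total 3).
CH(NHCOCH3): amide, 1 C=O (running total 4).
CH(CHO): aldehyde, 1 C=O (running total 5).
CH2COOCH2: ester, 1 C=O (running total 6).
CHO: aldehyde, 1 C=O (running total 7).

7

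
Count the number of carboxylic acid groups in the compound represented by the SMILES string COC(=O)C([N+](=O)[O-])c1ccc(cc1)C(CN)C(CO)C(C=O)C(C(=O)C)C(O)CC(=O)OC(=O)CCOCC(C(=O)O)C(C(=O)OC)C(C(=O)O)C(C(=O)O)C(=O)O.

4

Reading the structure from left to right:
  CH3OOC: CH3O–C(=O)–: carbonyl C bonded to C and to –OCH3 → ester (not ketone + ether).
  CH(NO2): –NO2 on an sp³ carbon → nitro (the N=O is not a carbonyl).
  C6H4: para-disubstituted benzene ring → arene.
  CH(CH2NH2): pendant –CH2NH2: N on sp³ C, no adjacent C=O → amine.
  CH(CH2OH): pendant –CH2OH on an sp³ backbone C → alcohol.
  CH(CHO): pendant –CHO: carbonyl C bonded to C and H → aldehyde.
  CH(COCH3): pendant –COCH3: carbonyl C bonded to two carbons → ketone.
  CH(OH): –OH on an sp³ carbon → alcohol (secondary).
  CH2CO-O-COCH2: two acyl groups sharing one oxygen, –C(=O)–O–C(=O)– → anhydride.
  CH2OCH2: C–O–C with sp³ carbons on both sides and no adjacent C=O → ether.
  CH(COOH): pendant –COOH: carbonyl C bonded to C and –OH → carboxylic acid.
  CH(COOCH3): pendant –COOCH3: carbonyl C bonded to C and –OCH3 → ester.
  CH(COOH): pendant –COOH: carbonyl C bonded to C and –OH → carboxylic acid.
  CH(COOH): pendant –COOH: carbonyl C bonded to C and –OH → carboxylic acid.
  COOH: –COOH: carbonyl C bonded to –OH and C → carboxylic acid (the –OH is not a separate alcohol).
Carboxylic acid appears at: CH(COOH), CH(COOH), CH(COOH), COOH → 4.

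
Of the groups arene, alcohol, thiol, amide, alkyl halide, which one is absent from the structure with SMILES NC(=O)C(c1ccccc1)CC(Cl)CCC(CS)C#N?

arene: present (CH(C6H5) — pendant –C6H5: benzene ring → arene).
alkyl halide: present (CH(Cl) — halogen on an sp³ carbon → alkyl halide).
amide: present (H2NCO — –C(=O)NH2: carbonyl C bonded to C and to N → amide (the N is not a separate amine)).
thiol: present (CH(CH2SH) — pendant –CH2SH → thiol).
alcohol: no segment matches this pattern.

alcohol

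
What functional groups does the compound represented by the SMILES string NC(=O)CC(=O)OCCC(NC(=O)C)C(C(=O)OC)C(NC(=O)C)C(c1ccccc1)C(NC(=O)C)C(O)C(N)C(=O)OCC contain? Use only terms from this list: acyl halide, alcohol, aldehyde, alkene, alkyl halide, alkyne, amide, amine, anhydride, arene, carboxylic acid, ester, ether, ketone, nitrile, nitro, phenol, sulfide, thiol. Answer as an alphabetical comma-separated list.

Reading the structure from left to right:
  H2NCO: –C(=O)NH2: carbonyl C bonded to C and to N → amide (the N is not a separate amine).
  CH2COOCH2: –C(=O)–O–C with C on the carbonyl side → ester.
  CH(NHCOCH3): pendant –NHC(=O)CH3: N bonded to a carbonyl → amide (not amine).
  CH(COOCH3): pendant –COOCH3: carbonyl C bonded to C and –OCH3 → ester.
  CH(NHCOCH3): pendant –NHC(=O)CH3: N bonded to a carbonyl → amide (not amine).
  CH(C6H5): pendant –C6H5: benzene ring → arene.
  CH(NHCOCH3): pendant –NHC(=O)CH3: N bonded to a carbonyl → amide (not amine).
  CH(OH): –OH on an sp³ carbon → alcohol (secondary).
  CH(NH2): –NH2 on an sp³ carbon with no adjacent C=O → amine.
  COOCH2CH3: –C(=O)OCH2CH3: carbonyl C bonded to C and to –OEt → ester.

alcohol, amide, amine, arene, ester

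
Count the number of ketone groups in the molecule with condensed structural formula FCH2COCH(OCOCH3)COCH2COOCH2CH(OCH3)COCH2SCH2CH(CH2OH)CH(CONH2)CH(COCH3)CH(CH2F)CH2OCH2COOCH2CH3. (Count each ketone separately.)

Working along the chain:
  FCH2: halogen on an sp³ carbon → alkyl halide.
  CO: –C(=O)– with carbon on both sides → ketone.
  CH(OCOCH3): pendant –OC(=O)CH3: an acyloxy group → ester.
  CO: –C(=O)– with carbon on both sides → ketone.
  CH2COOCH2: –C(=O)–O–C with C on the carbonyl side → ester.
  CH(OCH3): pendant –OCH3: C–O–C with sp³ C, no adjacent C=O → ether.
  CO: –C(=O)– with carbon on both sides → ketone.
  CH2SCH2: C–S–C linkage → sulfide (thioether).
  CH(CH2OH): pendant –CH2OH on an sp³ backbone C → alcohol.
  CH(CONH2): pendant –CONH2: carbonyl C bonded to C and N → amide.
  CH(COCH3): pendant –COCH3: carbonyl C bonded to two carbons → ketone.
  CH(CH2F): pendant –CH2X: halogen on sp³ carbon → alkyl halide.
  CH2OCH2: C–O–C with sp³ carbons on both sides and no adjacent C=O → ether.
  COOCH2CH3: –C(=O)OCH2CH3: carbonyl C bonded to C and to –OEt → ester.
Ketone appears at: CO, CO, CO, CH(COCH3) → 4.

4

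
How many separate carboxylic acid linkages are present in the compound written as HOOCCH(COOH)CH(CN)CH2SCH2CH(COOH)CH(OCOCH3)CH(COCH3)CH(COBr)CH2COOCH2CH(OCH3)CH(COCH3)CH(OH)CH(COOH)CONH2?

Taking each segment in turn:
  HOOC: –COOH: carbonyl C bonded to –OH and C → carboxylic acid (the –OH is not a separate alcohol).
  CH(COOH): pendant –COOH: carbonyl C bonded to C and –OH → carboxylic acid.
  CH(CN): pendant –C≡N: nitrile.
  CH2SCH2: C–S–C linkage → sulfide (thioether).
  CH(COOH): pendant –COOH: carbonyl C bonded to C and –OH → carboxylic acid.
  CH(OCOCH3): pendant –OC(=O)CH3: an acyloxy group → ester.
  CH(COCH3): pendant –COCH3: carbonyl C bonded to two carbons → ketone.
  CH(COBr): pendant –C(=O)X: carbonyl C bonded to C and halogen → acyl halide.
  CH2COOCH2: –C(=O)–O–C with C on the carbonyl side → ester.
  CH(OCH3): pendant –OCH3: C–O–C with sp³ C, no adjacent C=O → ether.
  CH(COCH3): pendant –COCH3: carbonyl C bonded to two carbons → ketone.
  CH(OH): –OH on an sp³ carbon → alcohol (secondary).
  CH(COOH): pendant –COOH: carbonyl C bonded to C and –OH → carboxylic acid.
  CONH2: –C(=O)NH2: carbonyl C bonded to C and to N → amide (the N is not a separate amine).
Carboxylic acid appears at: HOOC, CH(COOH), CH(COOH), CH(COOH) → 4.

4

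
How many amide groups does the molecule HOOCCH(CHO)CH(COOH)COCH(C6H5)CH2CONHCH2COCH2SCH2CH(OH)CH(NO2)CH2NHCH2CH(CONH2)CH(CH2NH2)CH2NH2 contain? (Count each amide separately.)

Taking each segment in turn:
  HOOC: –COOH: carbonyl C bonded to –OH and C → carboxylic acid (the –OH is not a separate alcohol).
  CH(CHO): pendant –CHO: carbonyl C bonded to C and H → aldehyde.
  CH(COOH): pendant –COOH: carbonyl C bonded to C and –OH → carboxylic acid.
  CO: –C(=O)– with carbon on both sides → ketone.
  CH(C6H5): pendant –C6H5: benzene ring → arene.
  CH2CONHCH2: –C(=O)–N– linkage → amide (the N is not an amine).
  CO: –C(=O)– with carbon on both sides → ketone.
  CH2SCH2: C–S–C linkage → sulfide (thioether).
  CH(OH): –OH on an sp³ carbon → alcohol (secondary).
  CH(NO2): –NO2 on an sp³ carbon → nitro (the N=O is not a carbonyl).
  CH2NHCH2: C–N–C with sp³ carbons and no adjacent C=O → amine (secondary).
  CH(CONH2): pendant –CONH2: carbonyl C bonded to C and N → amide.
  CH(CH2NH2): pendant –CH2NH2: N on sp³ C, no adjacent C=O → amine.
  CH2NH2: –NH2 on an sp³ carbon with no adjacent C=O → amine.
Amide appears at: CH2CONHCH2, CH(CONH2) → 2.

2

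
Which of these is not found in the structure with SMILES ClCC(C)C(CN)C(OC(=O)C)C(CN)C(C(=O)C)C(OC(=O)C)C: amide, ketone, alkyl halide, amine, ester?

amide

ester: present (CH(OCOCH3) — pendant –OC(=O)CH3: an acyloxy group → ester).
alkyl halide: present (ClCH2 — halogen on an sp³ carbon → alkyl halide).
ketone: present (CH(COCH3) — pendant –COCH3: carbonyl C bonded to two carbons → ketone).
amine: present (CH(CH2NH2) — pendant –CH2NH2: N on sp³ C, no adjacent C=O → amine).
amide: no segment matches this pattern.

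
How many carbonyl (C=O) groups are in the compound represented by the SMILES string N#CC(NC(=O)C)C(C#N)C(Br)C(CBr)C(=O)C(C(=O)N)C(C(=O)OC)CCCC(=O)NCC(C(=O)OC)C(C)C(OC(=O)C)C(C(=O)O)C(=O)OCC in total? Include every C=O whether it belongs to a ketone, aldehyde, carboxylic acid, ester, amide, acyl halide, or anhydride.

CH(NHCOCH3): amide, 1 C=O (running total 1).
CO: ketone, 1 C=O (running total 2).
CH(CONH2): amide, 1 C=O (running total 3).
CH(COOCH3): ester, 1 C=O (running total 4).
CH2CONHCH2: amide, 1 C=O (running total 5).
CH(COOCH3): ester, 1 C=O (running total 6).
CH(OCOCH3): ester, 1 C=O (running total 7).
CH(COOH): carboxylic acid, 1 C=O (running total 8).
COOCH2CH3: ester, 1 C=O (running total 9).

9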